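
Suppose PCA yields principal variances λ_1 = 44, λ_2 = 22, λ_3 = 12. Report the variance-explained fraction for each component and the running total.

Step 1 — total variance = trace(Sigma) = Σ λ_i = 44 + 22 + 12 = 78.

Step 2 — fraction explained by component i = λ_i / Σ λ:
  PC1: 44/78 = 0.5641
  PC2: 22/78 = 0.2821
  PC3: 12/78 = 0.1538

Step 3 — cumulative fraction after k components = (λ_1 + ... + λ_k) / Σ λ:
  k = 1: 44/78 = 0.5641
  k = 2: (44 + 22)/78 = 66/78 = 0.8462
  k = 3: (44 + 22 + 12)/78 = 78/78 = 1

Summary (fraction, with percent):

explained: PC1 0.5641 (56.41%), PC2 0.2821 (28.21%), PC3 0.1538 (15.38%);  cumulative: 0.5641, 0.8462, 1


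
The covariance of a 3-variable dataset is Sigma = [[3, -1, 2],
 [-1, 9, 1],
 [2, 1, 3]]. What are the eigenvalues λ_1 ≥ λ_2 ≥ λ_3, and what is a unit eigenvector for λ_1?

Step 1 — characteristic polynomial p(λ) = det(λI - Sigma) = λ³ - tr·λ² + c_1·λ - det, where tr = trace, c_1 = sum of the principal 2×2 minors, det = det(Sigma):
  tr = 3 + 9 + 3 = 15,
  c_1 = (3·9 - (-1)²) + (3·3 - (2)²) + (9·3 - (1)²) = 26 + 5 + 26 = 57,
  det = 3·(9·3 - (1)²) - (-1)·((-1)·3 - (1)·(2)) + (2)·((-1)·(1) - 9·(2)) = 3·(26) - (-1)·(-5) + (2)·(-19) = 35.
  So p(λ) = λ³ - 15λ² + 57λ - 35.
Step 2 — look for an integer root (rational root theorem: any rational root is an integer divisor of 35). Testing λ = 5:
  p(5) = 125 - 375 + 285 - 35 = 0  ✓
  Dividing out (λ - 5): p(λ) = (λ - 5)(λ² - 10λ + 7).
Step 3 — remaining eigenvalues from the quadratic λ² - 10λ + 7 = 0:
  Δ = 10² - 4·7 = 100 - 28 = 72,  λ = (10 ± √72)/2 = (10 ± 8.4853)/2 ≈ 9.2426 or 0.7574.
  Sorted: λ_1 = 9.2426,  λ_2 = 5,  λ_3 = 0.7574  (check: sum = 15 = tr ✓).

Step 4 — unit eigenvector for λ_1 ≈ 9.2426: v spans the null space of (Sigma - λ_1 I), whose rows are
  r_1 = (-6.2426, -1, 2),  r_2 = (-1, -0.2426, 1),  r_3 = (2, 1, -6.2426).
  v is orthogonal to every row, so take v ∝ r_1 × r_2 = ((-1)·(1) - (2)·(-0.2426), (2)·(-1) - (-6.2426)·(1), (-6.2426)·(-0.2426) - (-1)·(-1)) ≈ (-0.5147, 4.2426, 0.5147).
  Rescale (multiply by -1 so the first nonzero entry is positive): u = (0.5147, -4.2426, -0.5147).
  ||u|| = √((0.5147)² + (-4.2426)² + (-0.5147)²) = √(18.5299) ≈ 4.3046,  v_1 = u/||u|| ≈ (0.1196, -0.9856, -0.1196) (||v_1|| = 1).

λ_1 = 9.2426,  λ_2 = 5,  λ_3 = 0.7574;  v_1 ≈ (0.1196, -0.9856, -0.1196)


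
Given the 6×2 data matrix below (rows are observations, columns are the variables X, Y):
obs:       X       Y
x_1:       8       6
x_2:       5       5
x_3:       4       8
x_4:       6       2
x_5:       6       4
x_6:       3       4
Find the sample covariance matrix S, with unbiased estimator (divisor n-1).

Step 1 — column means:
  mean(X) = (8 + 5 + 4 + 6 + 6 + 3) / 6 = 32/6 = 5.3333
  mean(Y) = (6 + 5 + 8 + 2 + 4 + 4) / 6 = 29/6 = 4.8333

Step 2 — sample covariance S[i,j] = (1/(n-1)) · Σ_k (x_{k,i} - mean_i) · (x_{k,j} - mean_j), with n-1 = 5.
  S[X,X] = ((2.6667)·(2.6667) + (-0.3333)·(-0.3333) + (-1.3333)·(-1.3333) + (0.6667)·(0.6667) + (0.6667)·(0.6667) + (-2.3333)·(-2.3333)) / 5 = 15.3333/5 = 3.0667
  S[X,Y] = ((2.6667)·(1.1667) + (-0.3333)·(0.1667) + (-1.3333)·(3.1667) + (0.6667)·(-2.8333) + (0.6667)·(-0.8333) + (-2.3333)·(-0.8333)) / 5 = -1.6667/5 = -0.3333
  S[Y,Y] = ((1.1667)·(1.1667) + (0.1667)·(0.1667) + (3.1667)·(3.1667) + (-2.8333)·(-2.8333) + (-0.8333)·(-0.8333) + (-0.8333)·(-0.8333)) / 5 = 20.8333/5 = 4.1667

S is symmetric (S[j,i] = S[i,j]). Assembling:

S = [[3.0667, -0.3333],
 [-0.3333, 4.1667]]


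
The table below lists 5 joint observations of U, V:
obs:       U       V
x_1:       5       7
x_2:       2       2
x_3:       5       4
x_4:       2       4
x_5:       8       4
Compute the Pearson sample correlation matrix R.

Step 1 — column means:
  mean(U) = (5 + 2 + 5 + 2 + 8) / 5 = 22/5 = 4.4
  mean(V) = (7 + 2 + 4 + 4 + 4) / 5 = 21/5 = 4.2

Step 2 — sample variances and covariances s[i,j] = (1/(n-1)) · Σ_k (x_{k,i} - mean_i) · (x_{k,j} - mean_j), with n-1 = 4:
  s[U,U] = ((0.6)·(0.6) + (-2.4)·(-2.4) + (0.6)·(0.6) + (-2.4)·(-2.4) + (3.6)·(3.6)) / 4 = 25.2/4 = 6.3
  s[U,V] = ((0.6)·(2.8) + (-2.4)·(-2.2) + (0.6)·(-0.2) + (-2.4)·(-0.2) + (3.6)·(-0.2)) / 4 = 6.6/4 = 1.65
  s[V,V] = ((2.8)·(2.8) + (-2.2)·(-2.2) + (-0.2)·(-0.2) + (-0.2)·(-0.2) + (-0.2)·(-0.2)) / 4 = 12.8/4 = 3.2
  Sample standard deviations s_i = √(s[i,i]):
  s(U) = √(6.3) = 2.51
  s(V) = √(3.2) = 1.7889

Step 3 — r_{ij} = s_{ij} / (s_i · s_j):
  r[U,U] = 1 (diagonal).
  r[U,V] = 1.65 / (2.51 · 1.7889) = 1.65 / 4.49 = 0.3675
  r[V,V] = 1 (diagonal).

R is symmetric with unit diagonal. Assembling:

R = [[1, 0.3675],
 [0.3675, 1]]


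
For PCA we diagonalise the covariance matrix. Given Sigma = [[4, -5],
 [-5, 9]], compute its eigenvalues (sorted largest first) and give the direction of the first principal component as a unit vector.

Step 1 — characteristic polynomial of 2×2 Sigma:
  det(Sigma - λI) = λ² - trace · λ + det = 0.
  trace = 4 + 9 = 13, det = 4·9 - (-5)² = 11.
Step 2 — discriminant:
  Δ = trace² - 4·det = 169 - 44 = 125.
Step 3 — eigenvalues:
  λ = (trace ± √Δ)/2 = (13 ± 11.1803)/2,
  λ_1 = 12.0902,  λ_2 = 0.9098.

Step 4 — unit eigenvector for λ_1: solve (Sigma - λ_1 I)v = 0. First row:
  (4 - 12.0902)·v_x + (-5)·v_y = 0, i.e. (-8.0902)·v_x + (-5)·v_y = 0,
  so v ∝ (b, λ_1 - a) = (-5, 8.0902); multiply by -1 so the first entry is positive: u = (5, -8.0902).
  ||u|| = √((5)² + (-8.0902)²) = √(90.4508) ≈ 9.5106,
  v_1 = u/||u|| ≈ (0.5257, -0.8507) (||v_1|| = 1).

λ_1 = 12.0902,  λ_2 = 0.9098;  v_1 ≈ (0.5257, -0.8507)


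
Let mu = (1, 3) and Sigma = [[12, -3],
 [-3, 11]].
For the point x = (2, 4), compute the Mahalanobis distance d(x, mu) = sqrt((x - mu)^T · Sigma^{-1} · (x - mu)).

Step 1 — centre the observation: (x - mu) = (1, 1).

Step 2 — invert Sigma. det(Sigma) = 12·11 - (-3)² = 123.
  Sigma^{-1} = (1/det) · [[d, -b], [-b, a]] = [[0.0894, 0.0244],
 [0.0244, 0.0976]].

Step 3 — form the quadratic (x - mu)^T · Sigma^{-1} · (x - mu):
  Sigma^{-1} · (x - mu) = (0.1138, 0.122).
  (x - mu)^T · [Sigma^{-1} · (x - mu)] = (1)·(0.1138) + (1)·(0.122) = 0.2358.

Step 4 — take square root: d = √(0.2358) ≈ 0.4856.

d(x, mu) = √(0.2358) ≈ 0.4856


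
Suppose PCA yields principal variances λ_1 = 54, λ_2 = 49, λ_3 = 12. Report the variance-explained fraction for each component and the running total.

Step 1 — total variance = trace(Sigma) = Σ λ_i = 54 + 49 + 12 = 115.

Step 2 — fraction explained by component i = λ_i / Σ λ:
  PC1: 54/115 = 0.4696
  PC2: 49/115 = 0.4261
  PC3: 12/115 = 0.1043

Step 3 — cumulative fraction after k components = (λ_1 + ... + λ_k) / Σ λ:
  k = 1: 54/115 = 0.4696
  k = 2: (54 + 49)/115 = 103/115 = 0.8957
  k = 3: (54 + 49 + 12)/115 = 115/115 = 1

Summary (fraction, with percent):

explained: PC1 0.4696 (46.96%), PC2 0.4261 (42.61%), PC3 0.1043 (10.43%);  cumulative: 0.4696, 0.8957, 1


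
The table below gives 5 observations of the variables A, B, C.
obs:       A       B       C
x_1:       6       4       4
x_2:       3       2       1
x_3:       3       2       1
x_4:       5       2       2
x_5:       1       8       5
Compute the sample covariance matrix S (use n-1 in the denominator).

Step 1 — column means:
  mean(A) = (6 + 3 + 3 + 5 + 1) / 5 = 18/5 = 3.6
  mean(B) = (4 + 2 + 2 + 2 + 8) / 5 = 18/5 = 3.6
  mean(C) = (4 + 1 + 1 + 2 + 5) / 5 = 13/5 = 2.6

Step 2 — sample covariance S[i,j] = (1/(n-1)) · Σ_k (x_{k,i} - mean_i) · (x_{k,j} - mean_j), with n-1 = 4.
  S[A,A] = ((2.4)·(2.4) + (-0.6)·(-0.6) + (-0.6)·(-0.6) + (1.4)·(1.4) + (-2.6)·(-2.6)) / 4 = 15.2/4 = 3.8
  S[A,B] = ((2.4)·(0.4) + (-0.6)·(-1.6) + (-0.6)·(-1.6) + (1.4)·(-1.6) + (-2.6)·(4.4)) / 4 = -10.8/4 = -2.7
  S[A,C] = ((2.4)·(1.4) + (-0.6)·(-1.6) + (-0.6)·(-1.6) + (1.4)·(-0.6) + (-2.6)·(2.4)) / 4 = -1.8/4 = -0.45
  S[B,B] = ((0.4)·(0.4) + (-1.6)·(-1.6) + (-1.6)·(-1.6) + (-1.6)·(-1.6) + (4.4)·(4.4)) / 4 = 27.2/4 = 6.8
  S[B,C] = ((0.4)·(1.4) + (-1.6)·(-1.6) + (-1.6)·(-1.6) + (-1.6)·(-0.6) + (4.4)·(2.4)) / 4 = 17.2/4 = 4.3
  S[C,C] = ((1.4)·(1.4) + (-1.6)·(-1.6) + (-1.6)·(-1.6) + (-0.6)·(-0.6) + (2.4)·(2.4)) / 4 = 13.2/4 = 3.3

S is symmetric (S[j,i] = S[i,j]). Assembling:

S = [[3.8, -2.7, -0.45],
 [-2.7, 6.8, 4.3],
 [-0.45, 4.3, 3.3]]


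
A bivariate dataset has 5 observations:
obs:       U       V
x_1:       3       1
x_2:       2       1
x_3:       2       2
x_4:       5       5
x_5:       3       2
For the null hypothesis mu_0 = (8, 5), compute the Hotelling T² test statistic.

Step 1 — sample mean vector:
  mean(U) = (3 + 2 + 2 + 5 + 3) / 5 = 15/5 = 3
  mean(V) = (1 + 1 + 2 + 5 + 2) / 5 = 11/5 = 2.2
  x̄ = (3, 2.2),  deviation x̄ - mu_0 = (3, 2.2) - (8, 5) = (-5, -2.8).

Step 2 — sample covariance matrix, S[i,j] = (1/(n-1)) · Σ_k (x_{k,i} - mean_i) · (x_{k,j} - mean_j), divisor n-1 = 4:
  S[U,U] = ((0)·(0) + (-1)·(-1) + (-1)·(-1) + (2)·(2) + (0)·(0)) / 4 = 6/4 = 1.5
  S[U,V] = ((0)·(-1.2) + (-1)·(-1.2) + (-1)·(-0.2) + (2)·(2.8) + (0)·(-0.2)) / 4 = 7/4 = 1.75
  S[V,V] = ((-1.2)·(-1.2) + (-1.2)·(-1.2) + (-0.2)·(-0.2) + (2.8)·(2.8) + (-0.2)·(-0.2)) / 4 = 10.8/4 = 2.7
  S = [[1.5, 1.75],
 [1.75, 2.7]].

Step 3 — invert S. det(S) = 1.5·2.7 - (1.75)² = 0.9875.
  S^{-1} = (1/det) · [[d, -b], [-b, a]] = [[2.7342, -1.7722],
 [-1.7722, 1.519]].

Step 4 — quadratic form (x̄ - mu_0)^T · S^{-1} · (x̄ - mu_0):
  S^{-1} · (x̄ - mu_0) = (-8.7089, 4.6076),
  (x̄ - mu_0)^T · [...] = (-5)·(-8.7089) + (-2.8)·(4.6076) = 30.643.

Step 5 — scale by n: T² = 5 · 30.643 = 153.2152.

T² ≈ 153.2152


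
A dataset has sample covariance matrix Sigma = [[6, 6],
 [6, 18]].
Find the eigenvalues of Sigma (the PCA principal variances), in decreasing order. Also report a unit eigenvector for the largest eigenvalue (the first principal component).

Step 1 — characteristic polynomial of 2×2 Sigma:
  det(Sigma - λI) = λ² - trace · λ + det = 0.
  trace = 6 + 18 = 24, det = 6·18 - (6)² = 72.
Step 2 — discriminant:
  Δ = trace² - 4·det = 576 - 288 = 288.
Step 3 — eigenvalues:
  λ = (trace ± √Δ)/2 = (24 ± 16.9706)/2,
  λ_1 = 20.4853,  λ_2 = 3.5147.

Step 4 — unit eigenvector for λ_1: solve (Sigma - λ_1 I)v = 0. First row:
  (6 - 20.4853)·v_x + (6)·v_y = 0, i.e. (-14.4853)·v_x + (6)·v_y = 0,
  so v ∝ (b, λ_1 - a) = (6, 14.4853) = u.
  ||u|| = √((6)² + (14.4853)²) = √(245.8234) ≈ 15.6788,
  v_1 = u/||u|| ≈ (0.3827, 0.9239) (||v_1|| = 1).

λ_1 = 20.4853,  λ_2 = 3.5147;  v_1 ≈ (0.3827, 0.9239)


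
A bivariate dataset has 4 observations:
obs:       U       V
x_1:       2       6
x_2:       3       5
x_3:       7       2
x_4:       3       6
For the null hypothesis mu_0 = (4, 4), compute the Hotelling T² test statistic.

Step 1 — sample mean vector:
  mean(U) = (2 + 3 + 7 + 3) / 4 = 15/4 = 3.75
  mean(V) = (6 + 5 + 2 + 6) / 4 = 19/4 = 4.75
  x̄ = (3.75, 4.75),  deviation x̄ - mu_0 = (3.75, 4.75) - (4, 4) = (-0.25, 0.75).

Step 2 — sample covariance matrix, S[i,j] = (1/(n-1)) · Σ_k (x_{k,i} - mean_i) · (x_{k,j} - mean_j), divisor n-1 = 3:
  S[U,U] = ((-1.75)·(-1.75) + (-0.75)·(-0.75) + (3.25)·(3.25) + (-0.75)·(-0.75)) / 3 = 14.75/3 = 4.9167
  S[U,V] = ((-1.75)·(1.25) + (-0.75)·(0.25) + (3.25)·(-2.75) + (-0.75)·(1.25)) / 3 = -12.25/3 = -4.0833
  S[V,V] = ((1.25)·(1.25) + (0.25)·(0.25) + (-2.75)·(-2.75) + (1.25)·(1.25)) / 3 = 10.75/3 = 3.5833
  S = [[4.9167, -4.0833],
 [-4.0833, 3.5833]].

Step 3 — invert S. det(S) = 4.9167·3.5833 - (-4.0833)² = 0.9444.
  S^{-1} = (1/det) · [[d, -b], [-b, a]] = [[3.7941, 4.3235],
 [4.3235, 5.2059]].

Step 4 — quadratic form (x̄ - mu_0)^T · S^{-1} · (x̄ - mu_0):
  S^{-1} · (x̄ - mu_0) = (2.2941, 2.8235),
  (x̄ - mu_0)^T · [...] = (-0.25)·(2.2941) + (0.75)·(2.8235) = 1.5441.

Step 5 — scale by n: T² = 4 · 1.5441 = 6.1765.

T² ≈ 6.1765


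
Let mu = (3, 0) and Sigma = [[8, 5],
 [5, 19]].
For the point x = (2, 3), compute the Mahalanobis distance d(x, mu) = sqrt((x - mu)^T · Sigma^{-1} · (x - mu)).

Step 1 — centre the observation: (x - mu) = (-1, 3).

Step 2 — invert Sigma. det(Sigma) = 8·19 - (5)² = 127.
  Sigma^{-1} = (1/det) · [[d, -b], [-b, a]] = [[0.1496, -0.0394],
 [-0.0394, 0.063]].

Step 3 — form the quadratic (x - mu)^T · Sigma^{-1} · (x - mu):
  Sigma^{-1} · (x - mu) = (-0.2677, 0.2283).
  (x - mu)^T · [Sigma^{-1} · (x - mu)] = (-1)·(-0.2677) + (3)·(0.2283) = 0.9528.

Step 4 — take square root: d = √(0.9528) ≈ 0.9761.

d(x, mu) = √(0.9528) ≈ 0.9761


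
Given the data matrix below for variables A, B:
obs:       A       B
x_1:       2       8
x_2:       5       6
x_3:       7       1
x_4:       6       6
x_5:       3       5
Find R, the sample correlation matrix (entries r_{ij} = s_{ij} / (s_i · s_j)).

Step 1 — column means:
  mean(A) = (2 + 5 + 7 + 6 + 3) / 5 = 23/5 = 4.6
  mean(B) = (8 + 6 + 1 + 6 + 5) / 5 = 26/5 = 5.2

Step 2 — sample variances and covariances s[i,j] = (1/(n-1)) · Σ_k (x_{k,i} - mean_i) · (x_{k,j} - mean_j), with n-1 = 4:
  s[A,A] = ((-2.6)·(-2.6) + (0.4)·(0.4) + (2.4)·(2.4) + (1.4)·(1.4) + (-1.6)·(-1.6)) / 4 = 17.2/4 = 4.3
  s[A,B] = ((-2.6)·(2.8) + (0.4)·(0.8) + (2.4)·(-4.2) + (1.4)·(0.8) + (-1.6)·(-0.2)) / 4 = -15.6/4 = -3.9
  s[B,B] = ((2.8)·(2.8) + (0.8)·(0.8) + (-4.2)·(-4.2) + (0.8)·(0.8) + (-0.2)·(-0.2)) / 4 = 26.8/4 = 6.7
  Sample standard deviations s_i = √(s[i,i]):
  s(A) = √(4.3) = 2.0736
  s(B) = √(6.7) = 2.5884

Step 3 — r_{ij} = s_{ij} / (s_i · s_j):
  r[A,A] = 1 (diagonal).
  r[A,B] = -3.9 / (2.0736 · 2.5884) = -3.9 / 5.3675 = -0.7266
  r[B,B] = 1 (diagonal).

R is symmetric with unit diagonal. Assembling:

R = [[1, -0.7266],
 [-0.7266, 1]]


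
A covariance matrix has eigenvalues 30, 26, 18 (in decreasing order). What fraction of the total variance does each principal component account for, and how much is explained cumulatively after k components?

Step 1 — total variance = trace(Sigma) = Σ λ_i = 30 + 26 + 18 = 74.

Step 2 — fraction explained by component i = λ_i / Σ λ:
  PC1: 30/74 = 0.4054
  PC2: 26/74 = 0.3514
  PC3: 18/74 = 0.2432

Step 3 — cumulative fraction after k components = (λ_1 + ... + λ_k) / Σ λ:
  k = 1: 30/74 = 0.4054
  k = 2: (30 + 26)/74 = 56/74 = 0.7568
  k = 3: (30 + 26 + 18)/74 = 74/74 = 1

Summary (fraction, with percent):

explained: PC1 0.4054 (40.54%), PC2 0.3514 (35.14%), PC3 0.2432 (24.32%);  cumulative: 0.4054, 0.7568, 1


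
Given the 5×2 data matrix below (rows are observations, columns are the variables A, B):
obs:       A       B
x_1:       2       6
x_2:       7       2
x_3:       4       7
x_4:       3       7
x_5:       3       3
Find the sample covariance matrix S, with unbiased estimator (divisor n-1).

Step 1 — column means:
  mean(A) = (2 + 7 + 4 + 3 + 3) / 5 = 19/5 = 3.8
  mean(B) = (6 + 2 + 7 + 7 + 3) / 5 = 25/5 = 5

Step 2 — sample covariance S[i,j] = (1/(n-1)) · Σ_k (x_{k,i} - mean_i) · (x_{k,j} - mean_j), with n-1 = 4.
  S[A,A] = ((-1.8)·(-1.8) + (3.2)·(3.2) + (0.2)·(0.2) + (-0.8)·(-0.8) + (-0.8)·(-0.8)) / 4 = 14.8/4 = 3.7
  S[A,B] = ((-1.8)·(1) + (3.2)·(-3) + (0.2)·(2) + (-0.8)·(2) + (-0.8)·(-2)) / 4 = -11/4 = -2.75
  S[B,B] = ((1)·(1) + (-3)·(-3) + (2)·(2) + (2)·(2) + (-2)·(-2)) / 4 = 22/4 = 5.5

S is symmetric (S[j,i] = S[i,j]). Assembling:

S = [[3.7, -2.75],
 [-2.75, 5.5]]


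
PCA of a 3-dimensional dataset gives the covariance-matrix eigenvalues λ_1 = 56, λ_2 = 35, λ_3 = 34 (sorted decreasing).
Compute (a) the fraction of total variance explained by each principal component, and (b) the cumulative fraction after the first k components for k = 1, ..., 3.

Step 1 — total variance = trace(Sigma) = Σ λ_i = 56 + 35 + 34 = 125.

Step 2 — fraction explained by component i = λ_i / Σ λ:
  PC1: 56/125 = 0.448
  PC2: 35/125 = 0.28
  PC3: 34/125 = 0.272

Step 3 — cumulative fraction after k components = (λ_1 + ... + λ_k) / Σ λ:
  k = 1: 56/125 = 0.448
  k = 2: (56 + 35)/125 = 91/125 = 0.728
  k = 3: (56 + 35 + 34)/125 = 125/125 = 1

Summary (fraction, with percent):

explained: PC1 0.448 (44.8%), PC2 0.28 (28%), PC3 0.272 (27.2%);  cumulative: 0.448, 0.728, 1


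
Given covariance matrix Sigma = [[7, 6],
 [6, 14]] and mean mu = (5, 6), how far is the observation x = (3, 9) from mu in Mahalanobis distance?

Step 1 — centre the observation: (x - mu) = (-2, 3).

Step 2 — invert Sigma. det(Sigma) = 7·14 - (6)² = 62.
  Sigma^{-1} = (1/det) · [[d, -b], [-b, a]] = [[0.2258, -0.0968],
 [-0.0968, 0.1129]].

Step 3 — form the quadratic (x - mu)^T · Sigma^{-1} · (x - mu):
  Sigma^{-1} · (x - mu) = (-0.7419, 0.5323).
  (x - mu)^T · [Sigma^{-1} · (x - mu)] = (-2)·(-0.7419) + (3)·(0.5323) = 3.0806.

Step 4 — take square root: d = √(3.0806) ≈ 1.7552.

d(x, mu) = √(3.0806) ≈ 1.7552


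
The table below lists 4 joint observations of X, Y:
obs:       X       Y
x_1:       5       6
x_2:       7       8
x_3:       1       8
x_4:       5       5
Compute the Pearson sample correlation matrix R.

Step 1 — column means:
  mean(X) = (5 + 7 + 1 + 5) / 4 = 18/4 = 4.5
  mean(Y) = (6 + 8 + 8 + 5) / 4 = 27/4 = 6.75

Step 2 — sample variances and covariances s[i,j] = (1/(n-1)) · Σ_k (x_{k,i} - mean_i) · (x_{k,j} - mean_j), with n-1 = 3:
  s[X,X] = ((0.5)·(0.5) + (2.5)·(2.5) + (-3.5)·(-3.5) + (0.5)·(0.5)) / 3 = 19/3 = 6.3333
  s[X,Y] = ((0.5)·(-0.75) + (2.5)·(1.25) + (-3.5)·(1.25) + (0.5)·(-1.75)) / 3 = -2.5/3 = -0.8333
  s[Y,Y] = ((-0.75)·(-0.75) + (1.25)·(1.25) + (1.25)·(1.25) + (-1.75)·(-1.75)) / 3 = 6.75/3 = 2.25
  Sample standard deviations s_i = √(s[i,i]):
  s(X) = √(6.3333) = 2.5166
  s(Y) = √(2.25) = 1.5

Step 3 — r_{ij} = s_{ij} / (s_i · s_j):
  r[X,X] = 1 (diagonal).
  r[X,Y] = -0.8333 / (2.5166 · 1.5) = -0.8333 / 3.7749 = -0.2208
  r[Y,Y] = 1 (diagonal).

R is symmetric with unit diagonal. Assembling:

R = [[1, -0.2208],
 [-0.2208, 1]]


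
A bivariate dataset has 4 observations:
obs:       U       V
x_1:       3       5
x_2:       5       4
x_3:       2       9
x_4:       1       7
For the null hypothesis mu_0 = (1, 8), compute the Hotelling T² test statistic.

Step 1 — sample mean vector:
  mean(U) = (3 + 5 + 2 + 1) / 4 = 11/4 = 2.75
  mean(V) = (5 + 4 + 9 + 7) / 4 = 25/4 = 6.25
  x̄ = (2.75, 6.25),  deviation x̄ - mu_0 = (2.75, 6.25) - (1, 8) = (1.75, -1.75).

Step 2 — sample covariance matrix, S[i,j] = (1/(n-1)) · Σ_k (x_{k,i} - mean_i) · (x_{k,j} - mean_j), divisor n-1 = 3:
  S[U,U] = ((0.25)·(0.25) + (2.25)·(2.25) + (-0.75)·(-0.75) + (-1.75)·(-1.75)) / 3 = 8.75/3 = 2.9167
  S[U,V] = ((0.25)·(-1.25) + (2.25)·(-2.25) + (-0.75)·(2.75) + (-1.75)·(0.75)) / 3 = -8.75/3 = -2.9167
  S[V,V] = ((-1.25)·(-1.25) + (-2.25)·(-2.25) + (2.75)·(2.75) + (0.75)·(0.75)) / 3 = 14.75/3 = 4.9167
  S = [[2.9167, -2.9167],
 [-2.9167, 4.9167]].

Step 3 — invert S. det(S) = 2.9167·4.9167 - (-2.9167)² = 5.8333.
  S^{-1} = (1/det) · [[d, -b], [-b, a]] = [[0.8429, 0.5],
 [0.5, 0.5]].

Step 4 — quadratic form (x̄ - mu_0)^T · S^{-1} · (x̄ - mu_0):
  S^{-1} · (x̄ - mu_0) = (0.6, 0),
  (x̄ - mu_0)^T · [...] = (1.75)·(0.6) + (-1.75)·(0) = 1.05.

Step 5 — scale by n: T² = 4 · 1.05 = 4.2.

T² ≈ 4.2


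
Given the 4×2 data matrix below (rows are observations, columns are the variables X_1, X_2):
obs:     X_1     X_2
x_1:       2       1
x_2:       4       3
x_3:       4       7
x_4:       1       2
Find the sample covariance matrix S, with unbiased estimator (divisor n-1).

Step 1 — column means:
  mean(X_1) = (2 + 4 + 4 + 1) / 4 = 11/4 = 2.75
  mean(X_2) = (1 + 3 + 7 + 2) / 4 = 13/4 = 3.25

Step 2 — sample covariance S[i,j] = (1/(n-1)) · Σ_k (x_{k,i} - mean_i) · (x_{k,j} - mean_j), with n-1 = 3.
  S[X_1,X_1] = ((-0.75)·(-0.75) + (1.25)·(1.25) + (1.25)·(1.25) + (-1.75)·(-1.75)) / 3 = 6.75/3 = 2.25
  S[X_1,X_2] = ((-0.75)·(-2.25) + (1.25)·(-0.25) + (1.25)·(3.75) + (-1.75)·(-1.25)) / 3 = 8.25/3 = 2.75
  S[X_2,X_2] = ((-2.25)·(-2.25) + (-0.25)·(-0.25) + (3.75)·(3.75) + (-1.25)·(-1.25)) / 3 = 20.75/3 = 6.9167

S is symmetric (S[j,i] = S[i,j]). Assembling:

S = [[2.25, 2.75],
 [2.75, 6.9167]]


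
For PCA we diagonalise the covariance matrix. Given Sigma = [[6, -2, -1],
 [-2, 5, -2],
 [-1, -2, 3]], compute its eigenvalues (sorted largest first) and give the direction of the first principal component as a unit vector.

Step 1 — characteristic polynomial p(λ) = det(λI - Sigma) = λ³ - tr·λ² + c_1·λ - det, where tr = trace, c_1 = sum of the principal 2×2 minors, det = det(Sigma):
  tr = 6 + 5 + 3 = 14,
  c_1 = (6·5 - (-2)²) + (6·3 - (-1)²) + (5·3 - (-2)²) = 26 + 17 + 11 = 54,
  det = 6·(5·3 - (-2)²) - (-2)·((-2)·3 - (-2)·(-1)) + (-1)·((-2)·(-2) - 5·(-1)) = 6·(11) - (-2)·(-8) + (-1)·(9) = 41.
  So p(λ) = λ³ - 14λ² + 54λ - 41.
Step 2 — look for an integer root (rational root theorem: any rational root is an integer divisor of 41). Testing λ = 1:
  p(1) = 1 - 14 + 54 - 41 = 0  ✓
  Dividing out (λ - 1): p(λ) = (λ - 1)(λ² - 13λ + 41).
Step 3 — remaining eigenvalues from the quadratic λ² - 13λ + 41 = 0:
  Δ = 13² - 4·41 = 169 - 164 = 5,  λ = (13 ± √5)/2 = (13 ± 2.2361)/2 ≈ 7.618 or 5.382.
  Sorted: λ_1 = 7.618,  λ_2 = 5.382,  λ_3 = 1  (check: sum = 14 = tr ✓).

Step 4 — unit eigenvector for λ_1 ≈ 7.618: v spans the null space of (Sigma - λ_1 I), whose rows are
  r_1 = (-1.618, -2, -1),  r_2 = (-2, -2.618, -2),  r_3 = (-1, -2, -4.618).
  v is orthogonal to every row, so take v ∝ r_1 × r_2 = ((-2)·(-2) - (-1)·(-2.618), (-1)·(-2) - (-1.618)·(-2), (-1.618)·(-2.618) - (-2)·(-2)) ≈ (1.382, -1.2361, 0.2361).
  Let u = (1.382, -1.2361, 0.2361).
  ||u|| = √((1.382)² + (-1.2361)² + (0.2361)²) = √(3.4934) ≈ 1.8691,  v_1 = u/||u|| ≈ (0.7394, -0.6613, 0.1263) (||v_1|| = 1).

λ_1 = 7.618,  λ_2 = 5.382,  λ_3 = 1;  v_1 ≈ (0.7394, -0.6613, 0.1263)


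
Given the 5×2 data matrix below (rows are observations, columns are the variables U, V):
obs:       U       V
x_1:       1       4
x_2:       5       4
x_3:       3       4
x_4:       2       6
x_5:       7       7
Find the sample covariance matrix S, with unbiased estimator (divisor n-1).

Step 1 — column means:
  mean(U) = (1 + 5 + 3 + 2 + 7) / 5 = 18/5 = 3.6
  mean(V) = (4 + 4 + 4 + 6 + 7) / 5 = 25/5 = 5

Step 2 — sample covariance S[i,j] = (1/(n-1)) · Σ_k (x_{k,i} - mean_i) · (x_{k,j} - mean_j), with n-1 = 4.
  S[U,U] = ((-2.6)·(-2.6) + (1.4)·(1.4) + (-0.6)·(-0.6) + (-1.6)·(-1.6) + (3.4)·(3.4)) / 4 = 23.2/4 = 5.8
  S[U,V] = ((-2.6)·(-1) + (1.4)·(-1) + (-0.6)·(-1) + (-1.6)·(1) + (3.4)·(2)) / 4 = 7/4 = 1.75
  S[V,V] = ((-1)·(-1) + (-1)·(-1) + (-1)·(-1) + (1)·(1) + (2)·(2)) / 4 = 8/4 = 2

S is symmetric (S[j,i] = S[i,j]). Assembling:

S = [[5.8, 1.75],
 [1.75, 2]]


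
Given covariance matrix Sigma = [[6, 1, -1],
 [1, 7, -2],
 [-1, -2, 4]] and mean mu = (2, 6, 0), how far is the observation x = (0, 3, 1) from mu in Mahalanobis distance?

Step 1 — centre the observation: (x - mu) = (-2, -3, 1).

Step 2 — invert Sigma (cofactor / det for 3×3, or solve directly):
  Sigma^{-1} = [[0.1752, -0.0146, 0.0365],
 [-0.0146, 0.1679, 0.0803],
 [0.0365, 0.0803, 0.2993]].

Step 3 — form the quadratic (x - mu)^T · Sigma^{-1} · (x - mu):
  Sigma^{-1} · (x - mu) = (-0.2701, -0.3942, -0.0146).
  (x - mu)^T · [Sigma^{-1} · (x - mu)] = (-2)·(-0.2701) + (-3)·(-0.3942) + (1)·(-0.0146) = 1.708.

Step 4 — take square root: d = √(1.708) ≈ 1.3069.

d(x, mu) = √(1.708) ≈ 1.3069


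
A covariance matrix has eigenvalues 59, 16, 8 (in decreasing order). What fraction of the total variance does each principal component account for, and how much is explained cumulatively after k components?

Step 1 — total variance = trace(Sigma) = Σ λ_i = 59 + 16 + 8 = 83.

Step 2 — fraction explained by component i = λ_i / Σ λ:
  PC1: 59/83 = 0.7108
  PC2: 16/83 = 0.1928
  PC3: 8/83 = 0.0964

Step 3 — cumulative fraction after k components = (λ_1 + ... + λ_k) / Σ λ:
  k = 1: 59/83 = 0.7108
  k = 2: (59 + 16)/83 = 75/83 = 0.9036
  k = 3: (59 + 16 + 8)/83 = 83/83 = 1

Summary (fraction, with percent):

explained: PC1 0.7108 (71.08%), PC2 0.1928 (19.28%), PC3 0.0964 (9.64%);  cumulative: 0.7108, 0.9036, 1


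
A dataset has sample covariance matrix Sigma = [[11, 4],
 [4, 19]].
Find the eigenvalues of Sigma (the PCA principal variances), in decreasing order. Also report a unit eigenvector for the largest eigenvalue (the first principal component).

Step 1 — characteristic polynomial of 2×2 Sigma:
  det(Sigma - λI) = λ² - trace · λ + det = 0.
  trace = 11 + 19 = 30, det = 11·19 - (4)² = 193.
Step 2 — discriminant:
  Δ = trace² - 4·det = 900 - 772 = 128.
Step 3 — eigenvalues:
  λ = (trace ± √Δ)/2 = (30 ± 11.3137)/2,
  λ_1 = 20.6569,  λ_2 = 9.3431.

Step 4 — unit eigenvector for λ_1: solve (Sigma - λ_1 I)v = 0. First row:
  (11 - 20.6569)·v_x + (4)·v_y = 0, i.e. (-9.6569)·v_x + (4)·v_y = 0,
  so v ∝ (b, λ_1 - a) = (4, 9.6569) = u.
  ||u|| = √((4)² + (9.6569)²) = √(109.2548) ≈ 10.4525,
  v_1 = u/||u|| ≈ (0.3827, 0.9239) (||v_1|| = 1).

λ_1 = 20.6569,  λ_2 = 9.3431;  v_1 ≈ (0.3827, 0.9239)


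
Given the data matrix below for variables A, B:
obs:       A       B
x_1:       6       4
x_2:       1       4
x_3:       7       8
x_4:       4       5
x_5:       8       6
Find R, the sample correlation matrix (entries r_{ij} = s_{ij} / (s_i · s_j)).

Step 1 — column means:
  mean(A) = (6 + 1 + 7 + 4 + 8) / 5 = 26/5 = 5.2
  mean(B) = (4 + 4 + 8 + 5 + 6) / 5 = 27/5 = 5.4

Step 2 — sample variances and covariances s[i,j] = (1/(n-1)) · Σ_k (x_{k,i} - mean_i) · (x_{k,j} - mean_j), with n-1 = 4:
  s[A,A] = ((0.8)·(0.8) + (-4.2)·(-4.2) + (1.8)·(1.8) + (-1.2)·(-1.2) + (2.8)·(2.8)) / 4 = 30.8/4 = 7.7
  s[A,B] = ((0.8)·(-1.4) + (-4.2)·(-1.4) + (1.8)·(2.6) + (-1.2)·(-0.4) + (2.8)·(0.6)) / 4 = 11.6/4 = 2.9
  s[B,B] = ((-1.4)·(-1.4) + (-1.4)·(-1.4) + (2.6)·(2.6) + (-0.4)·(-0.4) + (0.6)·(0.6)) / 4 = 11.2/4 = 2.8
  Sample standard deviations s_i = √(s[i,i]):
  s(A) = √(7.7) = 2.7749
  s(B) = √(2.8) = 1.6733

Step 3 — r_{ij} = s_{ij} / (s_i · s_j):
  r[A,A] = 1 (diagonal).
  r[A,B] = 2.9 / (2.7749 · 1.6733) = 2.9 / 4.6433 = 0.6246
  r[B,B] = 1 (diagonal).

R is symmetric with unit diagonal. Assembling:

R = [[1, 0.6246],
 [0.6246, 1]]


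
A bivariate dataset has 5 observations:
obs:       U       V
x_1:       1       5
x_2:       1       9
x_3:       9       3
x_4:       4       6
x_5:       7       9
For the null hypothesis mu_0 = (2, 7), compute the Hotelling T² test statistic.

Step 1 — sample mean vector:
  mean(U) = (1 + 1 + 9 + 4 + 7) / 5 = 22/5 = 4.4
  mean(V) = (5 + 9 + 3 + 6 + 9) / 5 = 32/5 = 6.4
  x̄ = (4.4, 6.4),  deviation x̄ - mu_0 = (4.4, 6.4) - (2, 7) = (2.4, -0.6).

Step 2 — sample covariance matrix, S[i,j] = (1/(n-1)) · Σ_k (x_{k,i} - mean_i) · (x_{k,j} - mean_j), divisor n-1 = 4:
  S[U,U] = ((-3.4)·(-3.4) + (-3.4)·(-3.4) + (4.6)·(4.6) + (-0.4)·(-0.4) + (2.6)·(2.6)) / 4 = 51.2/4 = 12.8
  S[U,V] = ((-3.4)·(-1.4) + (-3.4)·(2.6) + (4.6)·(-3.4) + (-0.4)·(-0.4) + (2.6)·(2.6)) / 4 = -12.8/4 = -3.2
  S[V,V] = ((-1.4)·(-1.4) + (2.6)·(2.6) + (-3.4)·(-3.4) + (-0.4)·(-0.4) + (2.6)·(2.6)) / 4 = 27.2/4 = 6.8
  S = [[12.8, -3.2],
 [-3.2, 6.8]].

Step 3 — invert S. det(S) = 12.8·6.8 - (-3.2)² = 76.8.
  S^{-1} = (1/det) · [[d, -b], [-b, a]] = [[0.0885, 0.0417],
 [0.0417, 0.1667]].

Step 4 — quadratic form (x̄ - mu_0)^T · S^{-1} · (x̄ - mu_0):
  S^{-1} · (x̄ - mu_0) = (0.1875, 0),
  (x̄ - mu_0)^T · [...] = (2.4)·(0.1875) + (-0.6)·(0) = 0.45.

Step 5 — scale by n: T² = 5 · 0.45 = 2.25.

T² ≈ 2.25


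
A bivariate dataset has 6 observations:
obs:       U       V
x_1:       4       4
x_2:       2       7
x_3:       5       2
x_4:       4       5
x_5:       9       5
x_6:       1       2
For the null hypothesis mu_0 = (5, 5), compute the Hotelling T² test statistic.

Step 1 — sample mean vector:
  mean(U) = (4 + 2 + 5 + 4 + 9 + 1) / 6 = 25/6 = 4.1667
  mean(V) = (4 + 7 + 2 + 5 + 5 + 2) / 6 = 25/6 = 4.1667
  x̄ = (4.1667, 4.1667),  deviation x̄ - mu_0 = (4.1667, 4.1667) - (5, 5) = (-0.8333, -0.8333).

Step 2 — sample covariance matrix, S[i,j] = (1/(n-1)) · Σ_k (x_{k,i} - mean_i) · (x_{k,j} - mean_j), divisor n-1 = 5:
  S[U,U] = ((-0.1667)·(-0.1667) + (-2.1667)·(-2.1667) + (0.8333)·(0.8333) + (-0.1667)·(-0.1667) + (4.8333)·(4.8333) + (-3.1667)·(-3.1667)) / 5 = 38.8333/5 = 7.7667
  S[U,V] = ((-0.1667)·(-0.1667) + (-2.1667)·(2.8333) + (0.8333)·(-2.1667) + (-0.1667)·(0.8333) + (4.8333)·(0.8333) + (-3.1667)·(-2.1667)) / 5 = 2.8333/5 = 0.5667
  S[V,V] = ((-0.1667)·(-0.1667) + (2.8333)·(2.8333) + (-2.1667)·(-2.1667) + (0.8333)·(0.8333) + (0.8333)·(0.8333) + (-2.1667)·(-2.1667)) / 5 = 18.8333/5 = 3.7667
  S = [[7.7667, 0.5667],
 [0.5667, 3.7667]].

Step 3 — invert S. det(S) = 7.7667·3.7667 - (0.5667)² = 28.9333.
  S^{-1} = (1/det) · [[d, -b], [-b, a]] = [[0.1302, -0.0196],
 [-0.0196, 0.2684]].

Step 4 — quadratic form (x̄ - mu_0)^T · S^{-1} · (x̄ - mu_0):
  S^{-1} · (x̄ - mu_0) = (-0.0922, -0.2074),
  (x̄ - mu_0)^T · [...] = (-0.8333)·(-0.0922) + (-0.8333)·(-0.2074) = 0.2496.

Step 5 — scale by n: T² = 6 · 0.2496 = 1.4977.

T² ≈ 1.4977


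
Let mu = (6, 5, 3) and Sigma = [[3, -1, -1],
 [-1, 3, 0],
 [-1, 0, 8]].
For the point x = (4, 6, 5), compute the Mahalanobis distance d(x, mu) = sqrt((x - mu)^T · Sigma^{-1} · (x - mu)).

Step 1 — centre the observation: (x - mu) = (-2, 1, 2).

Step 2 — invert Sigma (cofactor / det for 3×3, or solve directly):
  Sigma^{-1} = [[0.3934, 0.1311, 0.0492],
 [0.1311, 0.377, 0.0164],
 [0.0492, 0.0164, 0.1311]].

Step 3 — form the quadratic (x - mu)^T · Sigma^{-1} · (x - mu):
  Sigma^{-1} · (x - mu) = (-0.5574, 0.1475, 0.1803).
  (x - mu)^T · [Sigma^{-1} · (x - mu)] = (-2)·(-0.5574) + (1)·(0.1475) + (2)·(0.1803) = 1.623.

Step 4 — take square root: d = √(1.623) ≈ 1.274.

d(x, mu) = √(1.623) ≈ 1.274


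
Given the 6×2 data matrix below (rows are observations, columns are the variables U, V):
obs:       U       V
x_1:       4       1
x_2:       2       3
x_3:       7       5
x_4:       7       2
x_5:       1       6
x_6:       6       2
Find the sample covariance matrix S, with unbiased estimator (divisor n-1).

Step 1 — column means:
  mean(U) = (4 + 2 + 7 + 7 + 1 + 6) / 6 = 27/6 = 4.5
  mean(V) = (1 + 3 + 5 + 2 + 6 + 2) / 6 = 19/6 = 3.1667

Step 2 — sample covariance S[i,j] = (1/(n-1)) · Σ_k (x_{k,i} - mean_i) · (x_{k,j} - mean_j), with n-1 = 5.
  S[U,U] = ((-0.5)·(-0.5) + (-2.5)·(-2.5) + (2.5)·(2.5) + (2.5)·(2.5) + (-3.5)·(-3.5) + (1.5)·(1.5)) / 5 = 33.5/5 = 6.7
  S[U,V] = ((-0.5)·(-2.1667) + (-2.5)·(-0.1667) + (2.5)·(1.8333) + (2.5)·(-1.1667) + (-3.5)·(2.8333) + (1.5)·(-1.1667)) / 5 = -8.5/5 = -1.7
  S[V,V] = ((-2.1667)·(-2.1667) + (-0.1667)·(-0.1667) + (1.8333)·(1.8333) + (-1.1667)·(-1.1667) + (2.8333)·(2.8333) + (-1.1667)·(-1.1667)) / 5 = 18.8333/5 = 3.7667

S is symmetric (S[j,i] = S[i,j]). Assembling:

S = [[6.7, -1.7],
 [-1.7, 3.7667]]


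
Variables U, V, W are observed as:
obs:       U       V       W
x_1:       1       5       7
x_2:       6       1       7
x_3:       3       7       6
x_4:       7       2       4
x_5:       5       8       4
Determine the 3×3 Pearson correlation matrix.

Step 1 — column means:
  mean(U) = (1 + 6 + 3 + 7 + 5) / 5 = 22/5 = 4.4
  mean(V) = (5 + 1 + 7 + 2 + 8) / 5 = 23/5 = 4.6
  mean(W) = (7 + 7 + 6 + 4 + 4) / 5 = 28/5 = 5.6

Step 2 — sample variances and covariances s[i,j] = (1/(n-1)) · Σ_k (x_{k,i} - mean_i) · (x_{k,j} - mean_j), with n-1 = 4:
  s[U,U] = ((-3.4)·(-3.4) + (1.6)·(1.6) + (-1.4)·(-1.4) + (2.6)·(2.6) + (0.6)·(0.6)) / 4 = 23.2/4 = 5.8
  s[U,V] = ((-3.4)·(0.4) + (1.6)·(-3.6) + (-1.4)·(2.4) + (2.6)·(-2.6) + (0.6)·(3.4)) / 4 = -15.2/4 = -3.8
  s[U,W] = ((-3.4)·(1.4) + (1.6)·(1.4) + (-1.4)·(0.4) + (2.6)·(-1.6) + (0.6)·(-1.6)) / 4 = -8.2/4 = -2.05
  s[V,V] = ((0.4)·(0.4) + (-3.6)·(-3.6) + (2.4)·(2.4) + (-2.6)·(-2.6) + (3.4)·(3.4)) / 4 = 37.2/4 = 9.3
  s[V,W] = ((0.4)·(1.4) + (-3.6)·(1.4) + (2.4)·(0.4) + (-2.6)·(-1.6) + (3.4)·(-1.6)) / 4 = -4.8/4 = -1.2
  s[W,W] = ((1.4)·(1.4) + (1.4)·(1.4) + (0.4)·(0.4) + (-1.6)·(-1.6) + (-1.6)·(-1.6)) / 4 = 9.2/4 = 2.3
  Sample standard deviations s_i = √(s[i,i]):
  s(U) = √(5.8) = 2.4083
  s(V) = √(9.3) = 3.0496
  s(W) = √(2.3) = 1.5166

Step 3 — r_{ij} = s_{ij} / (s_i · s_j):
  r[U,U] = 1 (diagonal).
  r[U,V] = -3.8 / (2.4083 · 3.0496) = -3.8 / 7.3444 = -0.5174
  r[U,W] = -2.05 / (2.4083 · 1.5166) = -2.05 / 3.6524 = -0.5613
  r[V,V] = 1 (diagonal).
  r[V,W] = -1.2 / (3.0496 · 1.5166) = -1.2 / 4.6249 = -0.2595
  r[W,W] = 1 (diagonal).

R is symmetric with unit diagonal. Assembling:

R = [[1, -0.5174, -0.5613],
 [-0.5174, 1, -0.2595],
 [-0.5613, -0.2595, 1]]


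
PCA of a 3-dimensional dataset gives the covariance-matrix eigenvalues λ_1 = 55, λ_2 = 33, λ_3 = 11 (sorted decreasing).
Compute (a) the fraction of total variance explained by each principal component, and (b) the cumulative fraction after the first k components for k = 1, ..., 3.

Step 1 — total variance = trace(Sigma) = Σ λ_i = 55 + 33 + 11 = 99.

Step 2 — fraction explained by component i = λ_i / Σ λ:
  PC1: 55/99 = 0.5556
  PC2: 33/99 = 0.3333
  PC3: 11/99 = 0.1111

Step 3 — cumulative fraction after k components = (λ_1 + ... + λ_k) / Σ λ:
  k = 1: 55/99 = 0.5556
  k = 2: (55 + 33)/99 = 88/99 = 0.8889
  k = 3: (55 + 33 + 11)/99 = 99/99 = 1

Summary (fraction, with percent):

explained: PC1 0.5556 (55.56%), PC2 0.3333 (33.33%), PC3 0.1111 (11.11%);  cumulative: 0.5556, 0.8889, 1


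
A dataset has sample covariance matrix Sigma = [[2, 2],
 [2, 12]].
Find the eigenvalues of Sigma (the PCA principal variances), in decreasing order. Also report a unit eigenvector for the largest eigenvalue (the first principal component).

Step 1 — characteristic polynomial of 2×2 Sigma:
  det(Sigma - λI) = λ² - trace · λ + det = 0.
  trace = 2 + 12 = 14, det = 2·12 - (2)² = 20.
Step 2 — discriminant:
  Δ = trace² - 4·det = 196 - 80 = 116.
Step 3 — eigenvalues:
  λ = (trace ± √Δ)/2 = (14 ± 10.7703)/2,
  λ_1 = 12.3852,  λ_2 = 1.6148.

Step 4 — unit eigenvector for λ_1: solve (Sigma - λ_1 I)v = 0. First row:
  (2 - 12.3852)·v_x + (2)·v_y = 0, i.e. (-10.3852)·v_x + (2)·v_y = 0,
  so v ∝ (b, λ_1 - a) = (2, 10.3852) = u.
  ||u|| = √((2)² + (10.3852)²) = √(111.8516) ≈ 10.576,
  v_1 = u/||u|| ≈ (0.1891, 0.982) (||v_1|| = 1).

λ_1 = 12.3852,  λ_2 = 1.6148;  v_1 ≈ (0.1891, 0.982)


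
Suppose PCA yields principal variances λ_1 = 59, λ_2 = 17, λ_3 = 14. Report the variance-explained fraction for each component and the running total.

Step 1 — total variance = trace(Sigma) = Σ λ_i = 59 + 17 + 14 = 90.

Step 2 — fraction explained by component i = λ_i / Σ λ:
  PC1: 59/90 = 0.6556
  PC2: 17/90 = 0.1889
  PC3: 14/90 = 0.1556

Step 3 — cumulative fraction after k components = (λ_1 + ... + λ_k) / Σ λ:
  k = 1: 59/90 = 0.6556
  k = 2: (59 + 17)/90 = 76/90 = 0.8444
  k = 3: (59 + 17 + 14)/90 = 90/90 = 1

Summary (fraction, with percent):

explained: PC1 0.6556 (65.56%), PC2 0.1889 (18.89%), PC3 0.1556 (15.56%);  cumulative: 0.6556, 0.8444, 1


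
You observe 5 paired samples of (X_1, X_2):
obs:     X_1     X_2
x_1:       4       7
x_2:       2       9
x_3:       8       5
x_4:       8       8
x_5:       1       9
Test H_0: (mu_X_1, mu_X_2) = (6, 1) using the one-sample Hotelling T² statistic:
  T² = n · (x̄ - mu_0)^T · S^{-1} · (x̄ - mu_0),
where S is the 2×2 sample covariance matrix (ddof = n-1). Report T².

Step 1 — sample mean vector:
  mean(X_1) = (4 + 2 + 8 + 8 + 1) / 5 = 23/5 = 4.6
  mean(X_2) = (7 + 9 + 5 + 8 + 9) / 5 = 38/5 = 7.6
  x̄ = (4.6, 7.6),  deviation x̄ - mu_0 = (4.6, 7.6) - (6, 1) = (-1.4, 6.6).

Step 2 — sample covariance matrix, S[i,j] = (1/(n-1)) · Σ_k (x_{k,i} - mean_i) · (x_{k,j} - mean_j), divisor n-1 = 4:
  S[X_1,X_1] = ((-0.6)·(-0.6) + (-2.6)·(-2.6) + (3.4)·(3.4) + (3.4)·(3.4) + (-3.6)·(-3.6)) / 4 = 43.2/4 = 10.8
  S[X_1,X_2] = ((-0.6)·(-0.6) + (-2.6)·(1.4) + (3.4)·(-2.6) + (3.4)·(0.4) + (-3.6)·(1.4)) / 4 = -15.8/4 = -3.95
  S[X_2,X_2] = ((-0.6)·(-0.6) + (1.4)·(1.4) + (-2.6)·(-2.6) + (0.4)·(0.4) + (1.4)·(1.4)) / 4 = 11.2/4 = 2.8
  S = [[10.8, -3.95],
 [-3.95, 2.8]].

Step 3 — invert S. det(S) = 10.8·2.8 - (-3.95)² = 14.6375.
  S^{-1} = (1/det) · [[d, -b], [-b, a]] = [[0.1913, 0.2699],
 [0.2699, 0.7378]].

Step 4 — quadratic form (x̄ - mu_0)^T · S^{-1} · (x̄ - mu_0):
  S^{-1} · (x̄ - mu_0) = (1.5132, 4.4919),
  (x̄ - mu_0)^T · [...] = (-1.4)·(1.5132) + (6.6)·(4.4919) = 27.5279.

Step 5 — scale by n: T² = 5 · 27.5279 = 137.6396.

T² ≈ 137.6396


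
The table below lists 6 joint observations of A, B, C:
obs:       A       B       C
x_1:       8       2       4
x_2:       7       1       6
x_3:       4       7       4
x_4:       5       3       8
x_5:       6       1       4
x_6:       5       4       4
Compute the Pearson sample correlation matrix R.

Step 1 — column means:
  mean(A) = (8 + 7 + 4 + 5 + 6 + 5) / 6 = 35/6 = 5.8333
  mean(B) = (2 + 1 + 7 + 3 + 1 + 4) / 6 = 18/6 = 3
  mean(C) = (4 + 6 + 4 + 8 + 4 + 4) / 6 = 30/6 = 5

Step 2 — sample variances and covariances s[i,j] = (1/(n-1)) · Σ_k (x_{k,i} - mean_i) · (x_{k,j} - mean_j), with n-1 = 5:
  s[A,A] = ((2.1667)·(2.1667) + (1.1667)·(1.1667) + (-1.8333)·(-1.8333) + (-0.8333)·(-0.8333) + (0.1667)·(0.1667) + (-0.8333)·(-0.8333)) / 5 = 10.8333/5 = 2.1667
  s[A,B] = ((2.1667)·(-1) + (1.1667)·(-2) + (-1.8333)·(4) + (-0.8333)·(0) + (0.1667)·(-2) + (-0.8333)·(1)) / 5 = -13/5 = -2.6
  s[A,C] = ((2.1667)·(-1) + (1.1667)·(1) + (-1.8333)·(-1) + (-0.8333)·(3) + (0.1667)·(-1) + (-0.8333)·(-1)) / 5 = -1/5 = -0.2
  s[B,B] = ((-1)·(-1) + (-2)·(-2) + (4)·(4) + (0)·(0) + (-2)·(-2) + (1)·(1)) / 5 = 26/5 = 5.2
  s[B,C] = ((-1)·(-1) + (-2)·(1) + (4)·(-1) + (0)·(3) + (-2)·(-1) + (1)·(-1)) / 5 = -4/5 = -0.8
  s[C,C] = ((-1)·(-1) + (1)·(1) + (-1)·(-1) + (3)·(3) + (-1)·(-1) + (-1)·(-1)) / 5 = 14/5 = 2.8
  Sample standard deviations s_i = √(s[i,i]):
  s(A) = √(2.1667) = 1.472
  s(B) = √(5.2) = 2.2804
  s(C) = √(2.8) = 1.6733

Step 3 — r_{ij} = s_{ij} / (s_i · s_j):
  r[A,A] = 1 (diagonal).
  r[A,B] = -2.6 / (1.472 · 2.2804) = -2.6 / 3.3566 = -0.7746
  r[A,C] = -0.2 / (1.472 · 1.6733) = -0.2 / 2.4631 = -0.0812
  r[B,B] = 1 (diagonal).
  r[B,C] = -0.8 / (2.2804 · 1.6733) = -0.8 / 3.8158 = -0.2097
  r[C,C] = 1 (diagonal).

R is symmetric with unit diagonal. Assembling:

R = [[1, -0.7746, -0.0812],
 [-0.7746, 1, -0.2097],
 [-0.0812, -0.2097, 1]]


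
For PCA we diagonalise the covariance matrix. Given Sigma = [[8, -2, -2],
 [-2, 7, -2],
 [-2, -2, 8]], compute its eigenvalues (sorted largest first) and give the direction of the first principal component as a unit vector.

Step 1 — characteristic polynomial p(λ) = det(λI - Sigma) = λ³ - tr·λ² + c_1·λ - det, where tr = trace, c_1 = sum of the principal 2×2 minors, det = det(Sigma):
  tr = 8 + 7 + 8 = 23,
  c_1 = (8·7 - (-2)²) + (8·8 - (-2)²) + (7·8 - (-2)²) = 52 + 60 + 52 = 164,
  det = 8·(7·8 - (-2)²) - (-2)·((-2)·8 - (-2)·(-2)) + (-2)·((-2)·(-2) - 7·(-2)) = 8·(52) - (-2)·(-20) + (-2)·(18) = 340.
  So p(λ) = λ³ - 23λ² + 164λ - 340.
Step 2 — look for an integer root (rational root theorem: any rational root is an integer divisor of 340). Testing λ = 10:
  p(10) = 1000 - 2300 + 1640 - 340 = 0  ✓
  Dividing out (λ - 10): p(λ) = (λ - 10)(λ² - 13λ + 34).
Step 3 — remaining eigenvalues from the quadratic λ² - 13λ + 34 = 0:
  Δ = 13² - 4·34 = 169 - 136 = 33,  λ = (13 ± √33)/2 = (13 ± 5.7446)/2 ≈ 9.3723 or 3.6277.
  Sorted: λ_1 = 10,  λ_2 = 9.3723,  λ_3 = 3.6277  (check: sum = 23 = tr ✓).

Step 4 — unit eigenvector for λ_1 = 10: v spans the null space of (Sigma - λ_1 I), whose rows are
  r_1 = (-2, -2, -2),  r_2 = (-2, -3, -2),  r_3 = (-2, -2, -2).
  v is orthogonal to every row, so take v ∝ r_1 × r_2 = ((-2)·(-2) - (-2)·(-3), (-2)·(-2) - (-2)·(-2), (-2)·(-3) - (-2)·(-2)) = (-2, 0, 2).
  Rescale (divide by 2; multiply by -1 so the first nonzero entry is positive): u = (1, 0, -1).
  ||u|| = √((1)² + (0)² + (-1)²) = √(2) ≈ 1.4142,  v_1 = u/||u|| ≈ (0.7071, 0, -0.7071) (||v_1|| = 1).

λ_1 = 10,  λ_2 = 9.3723,  λ_3 = 3.6277;  v_1 ≈ (0.7071, 0, -0.7071)
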